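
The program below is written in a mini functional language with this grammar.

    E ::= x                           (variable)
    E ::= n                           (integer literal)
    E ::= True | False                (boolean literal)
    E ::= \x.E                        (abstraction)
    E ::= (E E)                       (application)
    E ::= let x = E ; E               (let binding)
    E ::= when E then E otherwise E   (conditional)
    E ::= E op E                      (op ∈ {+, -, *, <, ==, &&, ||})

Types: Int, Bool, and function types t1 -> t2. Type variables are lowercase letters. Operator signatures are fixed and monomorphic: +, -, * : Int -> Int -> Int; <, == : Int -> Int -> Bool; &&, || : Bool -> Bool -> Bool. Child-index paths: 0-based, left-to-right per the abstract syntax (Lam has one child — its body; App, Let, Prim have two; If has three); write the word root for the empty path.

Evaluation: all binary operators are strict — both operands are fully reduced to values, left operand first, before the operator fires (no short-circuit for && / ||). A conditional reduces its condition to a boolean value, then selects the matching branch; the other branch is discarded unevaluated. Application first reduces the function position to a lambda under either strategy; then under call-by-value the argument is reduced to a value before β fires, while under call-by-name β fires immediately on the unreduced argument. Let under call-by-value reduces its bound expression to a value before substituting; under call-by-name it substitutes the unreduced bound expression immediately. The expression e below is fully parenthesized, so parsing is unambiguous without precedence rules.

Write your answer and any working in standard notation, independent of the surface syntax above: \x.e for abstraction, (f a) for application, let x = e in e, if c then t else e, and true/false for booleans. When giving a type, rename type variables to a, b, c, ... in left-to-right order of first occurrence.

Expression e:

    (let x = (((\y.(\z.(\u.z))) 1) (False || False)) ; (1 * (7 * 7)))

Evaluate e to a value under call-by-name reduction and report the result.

Derivation:
step 0: (let x = (((\y.(\z.(\u.z))) 1) (false || false)) in (1 * (7 * 7)))
step 1: [let@root] (1 * (7 * 7))
step 2: [delta@1] (1 * 49)
step 3: [delta@root] 49

Answer: 49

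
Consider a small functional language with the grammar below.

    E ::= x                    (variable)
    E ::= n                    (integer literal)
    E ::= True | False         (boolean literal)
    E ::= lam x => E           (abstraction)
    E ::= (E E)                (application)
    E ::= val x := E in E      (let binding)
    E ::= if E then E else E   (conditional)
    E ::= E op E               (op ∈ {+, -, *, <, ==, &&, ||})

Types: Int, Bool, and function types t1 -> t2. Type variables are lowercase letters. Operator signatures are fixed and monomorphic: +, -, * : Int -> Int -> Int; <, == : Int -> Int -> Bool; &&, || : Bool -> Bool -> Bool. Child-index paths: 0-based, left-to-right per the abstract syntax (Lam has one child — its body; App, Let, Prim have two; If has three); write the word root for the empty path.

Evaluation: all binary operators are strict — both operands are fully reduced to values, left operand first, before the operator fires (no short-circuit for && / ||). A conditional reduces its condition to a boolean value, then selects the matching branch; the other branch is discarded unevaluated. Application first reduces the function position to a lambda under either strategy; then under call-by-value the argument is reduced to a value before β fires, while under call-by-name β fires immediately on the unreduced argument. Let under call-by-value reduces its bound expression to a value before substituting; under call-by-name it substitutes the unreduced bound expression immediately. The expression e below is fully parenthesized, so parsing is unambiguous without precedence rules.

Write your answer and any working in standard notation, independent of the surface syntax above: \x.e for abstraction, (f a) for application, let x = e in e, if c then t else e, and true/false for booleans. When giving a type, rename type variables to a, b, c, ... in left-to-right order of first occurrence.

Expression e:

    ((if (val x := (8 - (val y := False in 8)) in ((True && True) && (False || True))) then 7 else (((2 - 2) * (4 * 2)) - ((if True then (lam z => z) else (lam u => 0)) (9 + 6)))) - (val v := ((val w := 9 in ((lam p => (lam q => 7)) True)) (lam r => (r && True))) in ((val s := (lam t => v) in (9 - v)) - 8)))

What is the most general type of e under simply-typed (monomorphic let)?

Answer: Int

Trace:
  unify Int ~ Int
let y : Bool
  unify Int ~ Int
let x : Int
  unify Bool ~ Bool
  unify Bool ~ Bool
  unify Bool ~ Bool
  unify Bool ~ Bool
  unify Bool ~ Bool
  unify Bool ~ Bool
  unify Bool ~ Bool
  unify Int ~ Int
  unify Int ~ Int
  unify Int ~ Int
  unify Int ~ Int
  unify Int ~ Int
  unify Int ~ Int
  unify Int ~ Int
  unify Bool ~ Bool
z : a
\z._ : a -> a
\u._ : b -> Int
  unify a -> a ~ b -> Int
  unify a ~ b
  unify b ~ Int
  unify Int ~ Int
  unify Int ~ Int
  unify Int -> Int ~ Int -> c
  unify Int ~ Int
  unify Int ~ c
_ _ : Int
  unify Int ~ Int
  unify Int ~ Int
  unify Int ~ Int
let w : Int
\q._ : e -> Int
\p._ : d -> e -> Int
  unify d -> e -> Int ~ Bool -> f
  unify d ~ Bool
  unify e -> Int ~ f
_ _ : e -> Int
r : g
  unify g ~ Bool
  unify Bool ~ Bool
\r._ : Bool -> Bool
  unify e -> Int ~ (Bool -> Bool) -> h
  unify e ~ Bool -> Bool
  unify Int ~ h
_ _ : Int
let v : Int
v : Int
\t._ : i -> Int
let s : i -> Int
  unify Int ~ Int
v : Int
  unify Int ~ Int
  unify Int ~ Int
  unify Int ~ Int
  unify Int ~ Int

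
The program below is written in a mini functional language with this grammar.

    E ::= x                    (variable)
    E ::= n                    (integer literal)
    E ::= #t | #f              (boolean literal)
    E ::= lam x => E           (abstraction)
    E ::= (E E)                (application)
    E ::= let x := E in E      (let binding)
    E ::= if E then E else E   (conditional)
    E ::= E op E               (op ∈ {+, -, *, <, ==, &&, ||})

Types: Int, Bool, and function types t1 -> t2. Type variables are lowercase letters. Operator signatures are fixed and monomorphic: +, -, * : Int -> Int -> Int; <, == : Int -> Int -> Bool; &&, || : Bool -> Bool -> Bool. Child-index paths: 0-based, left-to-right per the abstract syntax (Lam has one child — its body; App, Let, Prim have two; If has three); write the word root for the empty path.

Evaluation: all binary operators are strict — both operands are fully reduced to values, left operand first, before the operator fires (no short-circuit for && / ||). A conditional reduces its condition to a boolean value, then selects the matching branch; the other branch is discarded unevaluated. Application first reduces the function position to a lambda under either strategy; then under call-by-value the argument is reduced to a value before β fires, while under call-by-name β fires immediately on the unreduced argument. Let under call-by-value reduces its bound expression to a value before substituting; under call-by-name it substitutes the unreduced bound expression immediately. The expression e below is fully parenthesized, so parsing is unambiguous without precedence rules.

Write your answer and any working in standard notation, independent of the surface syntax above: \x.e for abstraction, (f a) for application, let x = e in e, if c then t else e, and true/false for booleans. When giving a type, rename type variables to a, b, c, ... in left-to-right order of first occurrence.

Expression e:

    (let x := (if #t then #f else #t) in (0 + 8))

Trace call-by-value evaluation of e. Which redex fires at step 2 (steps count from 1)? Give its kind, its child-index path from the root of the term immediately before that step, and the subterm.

Trace:
step 0: (let x = (if true then false else true) in (0 + 8))
step 1: [if@0] (let x = false in (0 + 8))
step 2: [let@root] (0 + 8)

Answer: let at root : (let x = false in (0 + 8))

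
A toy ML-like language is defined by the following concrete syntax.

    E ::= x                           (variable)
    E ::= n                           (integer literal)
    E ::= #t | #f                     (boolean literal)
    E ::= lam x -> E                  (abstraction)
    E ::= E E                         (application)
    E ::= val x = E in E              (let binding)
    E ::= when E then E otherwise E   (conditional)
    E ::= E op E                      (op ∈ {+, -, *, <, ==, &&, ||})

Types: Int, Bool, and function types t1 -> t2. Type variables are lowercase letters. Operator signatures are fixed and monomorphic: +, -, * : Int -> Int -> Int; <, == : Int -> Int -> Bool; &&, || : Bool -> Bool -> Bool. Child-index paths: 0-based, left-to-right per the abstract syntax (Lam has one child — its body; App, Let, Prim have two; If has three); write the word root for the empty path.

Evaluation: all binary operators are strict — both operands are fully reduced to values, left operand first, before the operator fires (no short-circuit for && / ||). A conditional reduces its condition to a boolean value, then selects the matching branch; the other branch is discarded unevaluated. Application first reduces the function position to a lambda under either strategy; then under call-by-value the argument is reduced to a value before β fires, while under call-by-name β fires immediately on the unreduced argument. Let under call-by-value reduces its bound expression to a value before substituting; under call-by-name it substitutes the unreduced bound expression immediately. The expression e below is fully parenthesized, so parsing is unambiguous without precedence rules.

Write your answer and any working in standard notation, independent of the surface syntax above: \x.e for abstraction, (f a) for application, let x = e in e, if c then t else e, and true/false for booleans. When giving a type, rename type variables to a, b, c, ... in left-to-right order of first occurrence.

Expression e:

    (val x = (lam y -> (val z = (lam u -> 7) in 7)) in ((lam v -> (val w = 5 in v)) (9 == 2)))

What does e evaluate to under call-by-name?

Answer: false

Derivation:
step 0: (let x = (\y.(let z = (\u.7) in 7)) in ((\v.(let w = 5 in v)) (9 == 2)))
step 1: [let@root] ((\v.(let w = 5 in v)) (9 == 2))
step 2: [beta@root] (let w = 5 in (9 == 2))
step 3: [let@root] (9 == 2)
step 4: [delta@root] false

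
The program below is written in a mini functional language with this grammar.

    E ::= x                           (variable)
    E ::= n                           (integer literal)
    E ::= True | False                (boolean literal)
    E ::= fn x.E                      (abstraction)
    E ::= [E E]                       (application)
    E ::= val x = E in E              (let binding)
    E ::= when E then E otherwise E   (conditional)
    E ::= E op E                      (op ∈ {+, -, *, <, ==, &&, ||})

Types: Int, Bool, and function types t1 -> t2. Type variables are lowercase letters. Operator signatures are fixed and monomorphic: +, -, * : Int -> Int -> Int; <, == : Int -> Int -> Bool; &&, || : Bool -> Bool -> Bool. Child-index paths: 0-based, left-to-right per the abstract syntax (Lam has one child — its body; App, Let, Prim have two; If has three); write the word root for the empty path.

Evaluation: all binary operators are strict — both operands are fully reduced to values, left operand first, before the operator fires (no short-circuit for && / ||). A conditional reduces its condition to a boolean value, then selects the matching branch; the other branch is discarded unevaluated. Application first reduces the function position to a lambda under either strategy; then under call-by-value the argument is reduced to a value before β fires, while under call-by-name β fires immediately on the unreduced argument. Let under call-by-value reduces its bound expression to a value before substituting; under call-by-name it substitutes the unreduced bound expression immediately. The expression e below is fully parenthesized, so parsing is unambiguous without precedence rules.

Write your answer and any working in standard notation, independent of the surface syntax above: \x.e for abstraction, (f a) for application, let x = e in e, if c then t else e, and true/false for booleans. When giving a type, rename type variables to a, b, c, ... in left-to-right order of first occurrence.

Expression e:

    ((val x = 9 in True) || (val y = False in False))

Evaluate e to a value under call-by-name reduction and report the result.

Answer: true

Trace:
step 0: ((let x = 9 in true) || (let y = false in false))
step 1: [let@0] (true || (let y = false in false))
step 2: [let@1] (true || false)
step 3: [delta@root] true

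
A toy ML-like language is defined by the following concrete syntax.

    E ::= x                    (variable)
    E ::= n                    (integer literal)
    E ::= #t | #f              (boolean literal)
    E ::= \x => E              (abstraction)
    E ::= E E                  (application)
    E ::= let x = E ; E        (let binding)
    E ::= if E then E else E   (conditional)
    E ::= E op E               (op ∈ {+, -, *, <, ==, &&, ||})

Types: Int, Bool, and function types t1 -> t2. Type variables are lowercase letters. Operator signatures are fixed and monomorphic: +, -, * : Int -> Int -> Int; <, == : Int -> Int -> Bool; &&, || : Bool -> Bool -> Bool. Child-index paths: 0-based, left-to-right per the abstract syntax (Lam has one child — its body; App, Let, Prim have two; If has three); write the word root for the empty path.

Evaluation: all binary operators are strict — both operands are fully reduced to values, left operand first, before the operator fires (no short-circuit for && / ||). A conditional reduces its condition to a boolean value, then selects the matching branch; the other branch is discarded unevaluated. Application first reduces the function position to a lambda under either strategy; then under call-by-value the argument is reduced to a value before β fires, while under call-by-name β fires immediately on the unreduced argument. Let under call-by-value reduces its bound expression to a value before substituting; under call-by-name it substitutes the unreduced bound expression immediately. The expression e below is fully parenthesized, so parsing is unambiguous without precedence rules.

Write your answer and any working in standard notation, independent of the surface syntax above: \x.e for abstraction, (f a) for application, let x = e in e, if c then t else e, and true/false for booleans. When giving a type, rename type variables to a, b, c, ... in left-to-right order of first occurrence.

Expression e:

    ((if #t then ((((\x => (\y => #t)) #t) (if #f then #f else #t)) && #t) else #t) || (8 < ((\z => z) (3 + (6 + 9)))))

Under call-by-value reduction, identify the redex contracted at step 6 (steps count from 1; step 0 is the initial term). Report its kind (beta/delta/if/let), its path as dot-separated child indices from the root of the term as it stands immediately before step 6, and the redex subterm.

Working:
step 0: ((if true then ((((\x.(\y.true)) true) (if false then false else true)) && true) else true) || (8 < ((\z.z) (3 + (6 + 9)))))
step 1: [if@0] (((((\x.(\y.true)) true) (if false then false else true)) && true) || (8 < ((\z.z) (3 + (6 + 9)))))
step 2: [beta@0.0.0] ((((\y.true) (if false then false else true)) && true) || (8 < ((\z.z) (3 + (6 + 9)))))
step 3: [if@0.0.1] ((((\y.true) true) && true) || (8 < ((\z.z) (3 + (6 + 9)))))
step 4: [beta@0.0] ((true && true) || (8 < ((\z.z) (3 + (6 + 9)))))
step 5: [delta@0] (true || (8 < ((\z.z) (3 + (6 + 9)))))
step 6: [delta@1.1.1.1] (true || (8 < ((\z.z) (3 + 15))))

Answer: delta at 1.1.1.1 : (6 + 9)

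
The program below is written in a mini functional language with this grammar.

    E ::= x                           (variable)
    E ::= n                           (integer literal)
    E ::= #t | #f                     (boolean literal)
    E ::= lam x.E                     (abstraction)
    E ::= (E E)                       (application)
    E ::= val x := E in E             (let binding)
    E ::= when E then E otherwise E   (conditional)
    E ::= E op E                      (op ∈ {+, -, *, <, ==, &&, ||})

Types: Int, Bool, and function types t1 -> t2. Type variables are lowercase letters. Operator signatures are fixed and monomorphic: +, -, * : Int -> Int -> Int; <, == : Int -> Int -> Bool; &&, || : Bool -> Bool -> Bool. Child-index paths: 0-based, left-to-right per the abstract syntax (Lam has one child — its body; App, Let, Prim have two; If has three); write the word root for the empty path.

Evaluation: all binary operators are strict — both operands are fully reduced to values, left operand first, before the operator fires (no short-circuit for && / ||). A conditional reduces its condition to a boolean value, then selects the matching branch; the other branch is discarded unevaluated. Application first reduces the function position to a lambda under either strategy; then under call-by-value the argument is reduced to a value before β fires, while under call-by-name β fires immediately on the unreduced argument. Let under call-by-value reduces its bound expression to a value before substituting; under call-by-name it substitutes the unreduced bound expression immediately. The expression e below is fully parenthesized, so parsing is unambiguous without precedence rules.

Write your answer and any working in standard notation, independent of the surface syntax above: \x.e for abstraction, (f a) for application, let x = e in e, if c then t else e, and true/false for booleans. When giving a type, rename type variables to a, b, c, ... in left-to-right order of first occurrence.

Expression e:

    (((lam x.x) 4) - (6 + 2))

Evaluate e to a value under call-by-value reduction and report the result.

Answer: -4

Derivation:
step 0: (((\x.x) 4) - (6 + 2))
step 1: [beta@0] (4 - (6 + 2))
step 2: [delta@1] (4 - 8)
step 3: [delta@root] -4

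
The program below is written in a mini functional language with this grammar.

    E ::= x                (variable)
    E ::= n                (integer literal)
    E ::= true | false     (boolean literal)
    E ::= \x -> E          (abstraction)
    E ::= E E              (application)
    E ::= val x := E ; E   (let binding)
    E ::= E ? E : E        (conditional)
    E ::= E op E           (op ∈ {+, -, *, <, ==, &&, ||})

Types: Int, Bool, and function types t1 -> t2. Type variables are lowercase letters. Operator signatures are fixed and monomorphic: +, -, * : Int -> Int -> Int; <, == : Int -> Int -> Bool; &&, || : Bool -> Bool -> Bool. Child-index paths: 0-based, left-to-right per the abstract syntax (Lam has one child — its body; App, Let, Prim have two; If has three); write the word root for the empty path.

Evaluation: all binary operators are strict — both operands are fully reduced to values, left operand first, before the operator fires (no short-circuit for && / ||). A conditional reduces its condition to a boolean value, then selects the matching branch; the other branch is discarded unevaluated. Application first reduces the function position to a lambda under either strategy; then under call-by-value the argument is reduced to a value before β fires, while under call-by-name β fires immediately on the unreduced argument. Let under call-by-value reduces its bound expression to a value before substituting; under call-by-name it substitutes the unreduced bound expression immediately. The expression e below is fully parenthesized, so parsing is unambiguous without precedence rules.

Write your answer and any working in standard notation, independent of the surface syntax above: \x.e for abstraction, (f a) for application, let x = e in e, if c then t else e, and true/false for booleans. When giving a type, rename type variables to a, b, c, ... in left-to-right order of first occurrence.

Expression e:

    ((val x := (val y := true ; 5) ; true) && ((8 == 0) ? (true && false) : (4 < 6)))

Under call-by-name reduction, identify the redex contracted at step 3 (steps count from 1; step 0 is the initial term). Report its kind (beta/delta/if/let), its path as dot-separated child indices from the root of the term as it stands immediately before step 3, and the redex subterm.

Answer: if at 1 : (if false then (true && false) else (4 < 6))

Derivation:
step 0: ((let x = (let y = true in 5) in true) && (if (8 == 0) then (true && false) else (4 < 6)))
step 1: [let@0] (true && (if (8 == 0) then (true && false) else (4 < 6)))
step 2: [delta@1.0] (true && (if false then (true && false) else (4 < 6)))
step 3: [if@1] (true && (4 < 6))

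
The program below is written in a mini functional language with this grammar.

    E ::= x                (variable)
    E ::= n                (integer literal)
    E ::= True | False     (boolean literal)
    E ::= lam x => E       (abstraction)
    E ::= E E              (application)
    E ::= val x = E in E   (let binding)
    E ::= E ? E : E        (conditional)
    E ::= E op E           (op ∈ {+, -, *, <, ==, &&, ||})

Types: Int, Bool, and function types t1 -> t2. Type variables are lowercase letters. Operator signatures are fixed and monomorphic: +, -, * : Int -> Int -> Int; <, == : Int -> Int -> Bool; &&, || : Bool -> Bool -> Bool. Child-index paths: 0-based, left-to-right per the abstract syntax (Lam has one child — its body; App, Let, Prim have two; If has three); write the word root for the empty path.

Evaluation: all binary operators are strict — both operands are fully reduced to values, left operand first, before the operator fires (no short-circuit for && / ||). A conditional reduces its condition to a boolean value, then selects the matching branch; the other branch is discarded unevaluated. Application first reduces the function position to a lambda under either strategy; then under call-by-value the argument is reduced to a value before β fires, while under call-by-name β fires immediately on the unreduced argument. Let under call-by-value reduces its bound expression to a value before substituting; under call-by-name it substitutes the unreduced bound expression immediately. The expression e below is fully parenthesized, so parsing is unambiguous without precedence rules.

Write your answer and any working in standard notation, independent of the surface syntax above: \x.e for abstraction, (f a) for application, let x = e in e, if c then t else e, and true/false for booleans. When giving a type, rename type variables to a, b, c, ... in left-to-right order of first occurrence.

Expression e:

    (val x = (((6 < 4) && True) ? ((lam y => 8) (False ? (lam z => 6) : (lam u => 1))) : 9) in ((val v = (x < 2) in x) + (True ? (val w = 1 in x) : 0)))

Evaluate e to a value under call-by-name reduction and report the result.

Trace:
step 0: (let x = (if ((6 < 4) && true) then ((\y.8) (if false then (\z.6) else (\u.1))) else 9) in ((let v = (x < 2) in x) + (if true then (let w = 1 in x) else 0)))
step 1: [let@root] ((let v = ((if ((6 < 4) && true) then ((\y.8) (if false then (\z.6) else (\u.1))) else 9) < 2) in (if ((6 < 4) && true) then ((\y.8) (if false then (\z.6) else (\u.1))) else 9)) + (if true then (let w = 1 in (if ((6 < 4) && true) then ((\y.8) (if false then (\z.6) else (\u.1))) else 9)) else 0))
step 2: [let@0] ((if ((6 < 4) && true) then ((\y.8) (if false then (\z.6) else (\u.1))) else 9) + (if true then (let w = 1 in (if ((6 < 4) && true) then ((\y.8) (if false then (\z.6) else (\u.1))) else 9)) else 0))
step 3: [delta@0.0.0] ((if (false && true) then ((\y.8) (if false then (\z.6) else (\u.1))) else 9) + (if true then (let w = 1 in (if ((6 < 4) && true) then ((\y.8) (if false then (\z.6) else (\u.1))) else 9)) else 0))
step 4: [delta@0.0] ((if false then ((\y.8) (if false then (\z.6) else (\u.1))) else 9) + (if true then (let w = 1 in (if ((6 < 4) && true) then ((\y.8) (if false then (\z.6) else (\u.1))) else 9)) else 0))
step 5: [if@0] (9 + (if true then (let w = 1 in (if ((6 < 4) && true) then ((\y.8) (if false then (\z.6) else (\u.1))) else 9)) else 0))
step 6: [if@1] (9 + (let w = 1 in (if ((6 < 4) && true) then ((\y.8) (if false then (\z.6) else (\u.1))) else 9)))
step 7: [let@1] (9 + (if ((6 < 4) && true) then ((\y.8) (if false then (\z.6) else (\u.1))) else 9))
step 8: [delta@1.0.0] (9 + (if (false && true) then ((\y.8) (if false then (\z.6) else (\u.1))) else 9))
step 9: [delta@1.0] (9 + (if false then ((\y.8) (if false then (\z.6) else (\u.1))) else 9))
step 10: [if@1] (9 + 9)
step 11: [delta@root] 18

Answer: 18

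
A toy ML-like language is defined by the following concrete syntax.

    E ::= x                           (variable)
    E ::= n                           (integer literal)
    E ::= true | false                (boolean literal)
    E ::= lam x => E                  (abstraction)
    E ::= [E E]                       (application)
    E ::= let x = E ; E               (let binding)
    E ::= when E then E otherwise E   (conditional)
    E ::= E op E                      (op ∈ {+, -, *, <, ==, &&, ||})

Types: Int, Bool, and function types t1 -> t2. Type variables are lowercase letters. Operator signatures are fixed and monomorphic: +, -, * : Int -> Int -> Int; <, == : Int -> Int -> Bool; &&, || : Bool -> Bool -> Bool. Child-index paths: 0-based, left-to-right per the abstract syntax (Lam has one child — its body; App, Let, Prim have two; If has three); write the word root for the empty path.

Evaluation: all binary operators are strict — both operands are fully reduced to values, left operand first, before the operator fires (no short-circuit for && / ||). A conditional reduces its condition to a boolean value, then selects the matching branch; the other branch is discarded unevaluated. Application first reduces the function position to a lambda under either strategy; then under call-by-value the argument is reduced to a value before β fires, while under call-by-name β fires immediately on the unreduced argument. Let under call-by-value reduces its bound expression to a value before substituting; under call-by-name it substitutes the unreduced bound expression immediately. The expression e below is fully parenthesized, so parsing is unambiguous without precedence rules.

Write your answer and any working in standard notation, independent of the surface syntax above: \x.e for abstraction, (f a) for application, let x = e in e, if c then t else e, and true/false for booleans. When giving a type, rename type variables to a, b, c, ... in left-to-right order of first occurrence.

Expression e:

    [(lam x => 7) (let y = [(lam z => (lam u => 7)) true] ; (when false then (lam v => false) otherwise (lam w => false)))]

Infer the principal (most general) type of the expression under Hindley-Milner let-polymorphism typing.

Answer: Int

Derivation:
\x._ : a -> Int
\u._ : c -> Int
\z._ : b -> c -> Int
  unify b -> c -> Int ~ Bool -> d
  unify b ~ Bool
  unify c -> Int ~ d
_ _ : c -> Int
let y : forall. c -> Int
  unify Bool ~ Bool
\v._ : e -> Bool
\w._ : f -> Bool
  unify e -> Bool ~ f -> Bool
  unify e ~ f
  unify Bool ~ Bool
  unify a -> Int ~ (f -> Bool) -> g
  unify a ~ f -> Bool
  unify Int ~ g
_ _ : Int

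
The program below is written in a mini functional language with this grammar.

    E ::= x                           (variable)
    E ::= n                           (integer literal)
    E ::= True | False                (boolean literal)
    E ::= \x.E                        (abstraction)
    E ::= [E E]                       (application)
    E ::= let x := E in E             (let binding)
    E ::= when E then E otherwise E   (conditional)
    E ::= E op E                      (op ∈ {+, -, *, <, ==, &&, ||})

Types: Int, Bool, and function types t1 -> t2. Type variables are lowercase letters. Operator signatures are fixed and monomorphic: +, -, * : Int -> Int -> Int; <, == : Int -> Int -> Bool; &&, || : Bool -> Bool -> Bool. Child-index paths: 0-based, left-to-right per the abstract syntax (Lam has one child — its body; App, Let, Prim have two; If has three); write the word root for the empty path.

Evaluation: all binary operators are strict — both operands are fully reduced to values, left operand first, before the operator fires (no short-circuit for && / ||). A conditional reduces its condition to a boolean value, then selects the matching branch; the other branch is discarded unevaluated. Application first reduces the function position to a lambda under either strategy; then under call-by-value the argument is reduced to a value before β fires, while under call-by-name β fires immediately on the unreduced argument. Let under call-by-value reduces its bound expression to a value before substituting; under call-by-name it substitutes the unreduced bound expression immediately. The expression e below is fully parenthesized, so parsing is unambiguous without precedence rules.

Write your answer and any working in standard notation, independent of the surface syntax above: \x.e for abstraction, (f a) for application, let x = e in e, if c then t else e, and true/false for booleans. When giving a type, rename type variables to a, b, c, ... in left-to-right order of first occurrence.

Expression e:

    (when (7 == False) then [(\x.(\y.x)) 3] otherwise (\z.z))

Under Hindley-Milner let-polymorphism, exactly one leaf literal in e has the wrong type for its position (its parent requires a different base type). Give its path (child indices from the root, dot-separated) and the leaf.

Answer: 0.1 : false

Working:
  unify Int ~ Int
  unify Bool ~ Int
  FAIL: mismatch Bool ~ Int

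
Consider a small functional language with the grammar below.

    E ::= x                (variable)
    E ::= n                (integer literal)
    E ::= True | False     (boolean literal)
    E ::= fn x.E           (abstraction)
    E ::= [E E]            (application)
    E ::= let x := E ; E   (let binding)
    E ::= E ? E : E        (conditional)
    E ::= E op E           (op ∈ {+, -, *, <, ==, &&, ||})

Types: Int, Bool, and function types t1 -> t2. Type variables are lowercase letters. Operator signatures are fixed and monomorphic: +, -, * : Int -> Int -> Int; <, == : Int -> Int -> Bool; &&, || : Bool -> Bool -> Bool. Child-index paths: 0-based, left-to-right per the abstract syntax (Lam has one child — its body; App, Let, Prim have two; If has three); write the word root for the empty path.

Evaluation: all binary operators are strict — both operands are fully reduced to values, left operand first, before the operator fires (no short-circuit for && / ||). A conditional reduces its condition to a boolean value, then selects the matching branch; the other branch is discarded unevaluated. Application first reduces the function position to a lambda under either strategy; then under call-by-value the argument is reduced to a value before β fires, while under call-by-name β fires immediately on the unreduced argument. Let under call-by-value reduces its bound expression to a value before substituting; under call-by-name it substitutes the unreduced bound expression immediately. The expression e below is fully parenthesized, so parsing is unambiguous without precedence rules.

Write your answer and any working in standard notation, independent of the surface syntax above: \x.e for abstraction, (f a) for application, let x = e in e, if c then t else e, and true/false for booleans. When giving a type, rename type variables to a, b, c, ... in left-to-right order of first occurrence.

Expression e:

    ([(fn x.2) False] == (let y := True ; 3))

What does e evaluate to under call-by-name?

Derivation:
step 0: (((\x.2) false) == (let y = true in 3))
step 1: [beta@0] (2 == (let y = true in 3))
step 2: [let@1] (2 == 3)
step 3: [delta@root] false

Answer: false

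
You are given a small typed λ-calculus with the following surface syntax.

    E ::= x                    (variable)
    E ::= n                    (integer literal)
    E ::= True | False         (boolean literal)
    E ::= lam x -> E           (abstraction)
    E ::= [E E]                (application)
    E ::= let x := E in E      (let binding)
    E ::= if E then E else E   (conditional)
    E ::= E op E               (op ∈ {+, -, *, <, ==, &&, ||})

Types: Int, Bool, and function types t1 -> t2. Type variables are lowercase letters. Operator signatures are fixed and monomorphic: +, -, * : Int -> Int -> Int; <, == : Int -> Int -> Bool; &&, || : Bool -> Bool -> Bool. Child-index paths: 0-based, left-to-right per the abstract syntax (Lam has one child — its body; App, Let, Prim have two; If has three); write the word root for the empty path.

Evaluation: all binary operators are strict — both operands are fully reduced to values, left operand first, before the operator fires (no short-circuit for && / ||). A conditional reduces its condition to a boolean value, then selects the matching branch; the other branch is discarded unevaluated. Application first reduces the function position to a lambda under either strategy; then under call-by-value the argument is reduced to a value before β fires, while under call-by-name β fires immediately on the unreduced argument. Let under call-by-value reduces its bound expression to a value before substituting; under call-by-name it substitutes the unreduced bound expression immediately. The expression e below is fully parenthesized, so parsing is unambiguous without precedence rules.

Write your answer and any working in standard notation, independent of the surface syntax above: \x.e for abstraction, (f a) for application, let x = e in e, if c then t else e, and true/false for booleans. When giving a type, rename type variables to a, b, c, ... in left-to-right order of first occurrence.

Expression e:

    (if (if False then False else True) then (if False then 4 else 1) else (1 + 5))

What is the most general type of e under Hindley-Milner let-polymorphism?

Derivation:
  unify Bool ~ Bool
  unify Bool ~ Bool
  unify Bool ~ Bool
  unify Bool ~ Bool
  unify Int ~ Int
  unify Int ~ Int
  unify Int ~ Int
  unify Int ~ Int

Answer: Int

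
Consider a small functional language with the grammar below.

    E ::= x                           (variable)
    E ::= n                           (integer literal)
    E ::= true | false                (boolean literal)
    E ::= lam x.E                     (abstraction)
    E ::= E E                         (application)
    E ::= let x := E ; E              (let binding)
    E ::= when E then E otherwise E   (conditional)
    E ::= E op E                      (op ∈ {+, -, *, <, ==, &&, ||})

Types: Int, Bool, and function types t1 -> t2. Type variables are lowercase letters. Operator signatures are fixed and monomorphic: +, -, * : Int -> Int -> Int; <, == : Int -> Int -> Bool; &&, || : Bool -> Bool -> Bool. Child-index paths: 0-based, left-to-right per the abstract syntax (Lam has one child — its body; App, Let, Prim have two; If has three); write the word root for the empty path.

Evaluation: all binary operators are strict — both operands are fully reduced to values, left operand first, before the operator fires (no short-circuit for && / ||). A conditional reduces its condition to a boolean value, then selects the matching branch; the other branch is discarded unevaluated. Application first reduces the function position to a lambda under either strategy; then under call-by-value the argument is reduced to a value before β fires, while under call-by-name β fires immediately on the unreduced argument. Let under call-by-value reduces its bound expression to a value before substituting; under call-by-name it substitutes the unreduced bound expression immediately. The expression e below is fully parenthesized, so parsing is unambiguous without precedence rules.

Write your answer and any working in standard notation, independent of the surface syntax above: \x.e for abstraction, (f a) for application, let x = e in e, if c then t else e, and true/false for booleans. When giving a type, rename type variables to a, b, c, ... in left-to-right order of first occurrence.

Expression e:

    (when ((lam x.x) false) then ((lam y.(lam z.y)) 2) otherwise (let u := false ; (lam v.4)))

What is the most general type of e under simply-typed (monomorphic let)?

Working:
x : a
\x._ : a -> a
  unify a -> a ~ Bool -> b
  unify a ~ Bool
  unify Bool ~ b
_ _ : Bool
  unify Bool ~ Bool
y : c
\z._ : d -> c
\y._ : c -> d -> c
  unify c -> d -> c ~ Int -> e
  unify c ~ Int
  unify d -> Int ~ e
_ _ : d -> Int
let u : Bool
\v._ : f -> Int
  unify d -> Int ~ f -> Int
  unify d ~ f
  unify Int ~ Int

Answer: a -> Int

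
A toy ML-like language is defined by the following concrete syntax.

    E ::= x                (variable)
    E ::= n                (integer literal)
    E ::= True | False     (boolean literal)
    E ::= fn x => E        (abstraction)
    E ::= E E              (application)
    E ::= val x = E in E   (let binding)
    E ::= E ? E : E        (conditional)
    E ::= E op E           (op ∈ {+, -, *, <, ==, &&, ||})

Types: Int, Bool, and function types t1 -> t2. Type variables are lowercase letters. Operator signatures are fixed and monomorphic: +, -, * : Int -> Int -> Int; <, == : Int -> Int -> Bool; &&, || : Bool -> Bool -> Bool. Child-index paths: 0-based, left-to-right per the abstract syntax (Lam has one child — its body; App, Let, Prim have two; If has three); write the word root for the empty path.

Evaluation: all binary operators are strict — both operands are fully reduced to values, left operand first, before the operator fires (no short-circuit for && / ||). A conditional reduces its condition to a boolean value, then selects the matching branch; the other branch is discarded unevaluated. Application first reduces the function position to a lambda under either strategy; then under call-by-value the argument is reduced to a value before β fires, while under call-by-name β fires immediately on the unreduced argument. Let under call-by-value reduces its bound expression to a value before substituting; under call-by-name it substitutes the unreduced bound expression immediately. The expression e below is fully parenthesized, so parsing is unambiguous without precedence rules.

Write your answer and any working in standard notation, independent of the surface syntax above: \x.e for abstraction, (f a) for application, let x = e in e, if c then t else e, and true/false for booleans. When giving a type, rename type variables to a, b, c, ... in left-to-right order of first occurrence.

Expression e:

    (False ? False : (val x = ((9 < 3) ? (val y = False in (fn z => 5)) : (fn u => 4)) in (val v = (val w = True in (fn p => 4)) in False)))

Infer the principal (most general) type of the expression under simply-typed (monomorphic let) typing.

Derivation:
  unify Bool ~ Bool
  unify Int ~ Int
  unify Int ~ Int
  unify Bool ~ Bool
let y : Bool
\z._ : a -> Int
\u._ : b -> Int
  unify a -> Int ~ b -> Int
  unify a ~ b
  unify Int ~ Int
let x : b -> Int
let w : Bool
\p._ : c -> Int
let v : c -> Int
  unify Bool ~ Bool

Answer: Bool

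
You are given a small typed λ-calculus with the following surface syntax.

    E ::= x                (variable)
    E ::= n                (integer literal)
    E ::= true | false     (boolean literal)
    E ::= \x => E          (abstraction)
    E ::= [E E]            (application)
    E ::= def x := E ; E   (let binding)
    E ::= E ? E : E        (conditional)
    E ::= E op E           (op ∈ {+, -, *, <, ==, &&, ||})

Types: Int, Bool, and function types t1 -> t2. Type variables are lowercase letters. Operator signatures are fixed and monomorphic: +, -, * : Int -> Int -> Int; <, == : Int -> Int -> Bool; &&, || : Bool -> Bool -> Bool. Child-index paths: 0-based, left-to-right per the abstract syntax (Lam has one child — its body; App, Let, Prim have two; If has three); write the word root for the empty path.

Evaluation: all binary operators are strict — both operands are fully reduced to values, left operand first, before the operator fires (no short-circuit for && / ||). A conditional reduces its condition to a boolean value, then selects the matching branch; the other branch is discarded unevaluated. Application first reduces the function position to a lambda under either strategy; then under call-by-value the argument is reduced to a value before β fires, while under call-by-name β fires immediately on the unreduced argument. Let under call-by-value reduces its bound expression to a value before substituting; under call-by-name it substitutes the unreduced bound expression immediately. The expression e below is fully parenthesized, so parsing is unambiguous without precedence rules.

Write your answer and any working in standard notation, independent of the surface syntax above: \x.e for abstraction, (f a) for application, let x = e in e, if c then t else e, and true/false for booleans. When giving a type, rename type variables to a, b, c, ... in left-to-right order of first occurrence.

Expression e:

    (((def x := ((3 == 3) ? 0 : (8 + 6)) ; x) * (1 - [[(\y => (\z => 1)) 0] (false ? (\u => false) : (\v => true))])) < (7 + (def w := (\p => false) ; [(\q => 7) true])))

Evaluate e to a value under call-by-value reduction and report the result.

Working:
step 0: (((let x = (if (3 == 3) then 0 else (8 + 6)) in x) * (1 - (((\y.(\z.1)) 0) (if false then (\u.false) else (\v.true))))) < (7 + (let w = (\p.false) in ((\q.7) true))))
step 1: [delta@0.0.0.0] (((let x = (if true then 0 else (8 + 6)) in x) * (1 - (((\y.(\z.1)) 0) (if false then (\u.false) else (\v.true))))) < (7 + (let w = (\p.false) in ((\q.7) true))))
step 2: [if@0.0.0] (((let x = 0 in x) * (1 - (((\y.(\z.1)) 0) (if false then (\u.false) else (\v.true))))) < (7 + (let w = (\p.false) in ((\q.7) true))))
step 3: [let@0.0] ((0 * (1 - (((\y.(\z.1)) 0) (if false then (\u.false) else (\v.true))))) < (7 + (let w = (\p.false) in ((\q.7) true))))
step 4: [beta@0.1.1.0] ((0 * (1 - ((\z.1) (if false then (\u.false) else (\v.true))))) < (7 + (let w = (\p.false) in ((\q.7) true))))
step 5: [if@0.1.1.1] ((0 * (1 - ((\z.1) (\v.true)))) < (7 + (let w = (\p.false) in ((\q.7) true))))
step 6: [beta@0.1.1] ((0 * (1 - 1)) < (7 + (let w = (\p.false) in ((\q.7) true))))
step 7: [delta@0.1] ((0 * 0) < (7 + (let w = (\p.false) in ((\q.7) true))))
step 8: [delta@0] (0 < (7 + (let w = (\p.false) in ((\q.7) true))))
step 9: [let@1.1] (0 < (7 + ((\q.7) true)))
step 10: [beta@1.1] (0 < (7 + 7))
step 11: [delta@1] (0 < 14)
step 12: [delta@root] true

Answer: true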